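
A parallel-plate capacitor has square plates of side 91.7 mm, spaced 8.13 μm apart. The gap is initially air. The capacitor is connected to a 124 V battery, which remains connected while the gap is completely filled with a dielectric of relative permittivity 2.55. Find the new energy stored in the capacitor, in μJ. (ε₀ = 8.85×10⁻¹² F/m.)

A = (91.7 mm)² = 8.41×10⁻³ m².
Initially C₁ = ε₀A/d = 8.85×10⁻¹² × 8.41×10⁻³ / 8.13×10⁻⁶ = 9.15×10⁻⁹ F.
U₁ = 7.04×10⁻⁵ J.
Battery connected ⇒ V is held fixed. C₂ = 2.55 C₁ and U = ½CV², so U₂/U₁ = C₂/C₁ = 2.55.
U₂ = 2.55 × 7.04×10⁻⁵ = 1.79×10⁻⁴ J.

179 μJ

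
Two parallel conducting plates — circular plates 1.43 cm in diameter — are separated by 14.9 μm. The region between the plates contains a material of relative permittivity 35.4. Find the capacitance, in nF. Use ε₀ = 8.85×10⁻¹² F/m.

C ≈ 3.38 nF

A = π(1.43/2 cm)² = 1.61×10⁻⁴ m².
C = κε₀A/d = 35.4 × 8.85×10⁻¹² × 1.61×10⁻⁴ / 1.49×10⁻⁵ = 3.38×10⁻⁹ F.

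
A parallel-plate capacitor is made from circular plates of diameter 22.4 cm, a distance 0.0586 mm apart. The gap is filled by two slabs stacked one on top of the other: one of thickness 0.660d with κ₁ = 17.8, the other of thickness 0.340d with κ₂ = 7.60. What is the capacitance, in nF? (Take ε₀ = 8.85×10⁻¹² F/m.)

C ≈ 72.7 nF

A = π(22.4/2 cm)² = 3.94×10⁻² m².
Stacked slabs ⇒ two capacitors in series, each with the full plate area.
C₁ = κ₁ε₀A/d₁ = 17.8 × 8.85×10⁻¹² × 3.94×10⁻² / 3.87×10⁻⁵ = 1.61×10⁻⁷ F.
C₂ = κ₂ε₀A/d₂ = 7.60 × 8.85×10⁻¹² × 3.94×10⁻² / 1.99×10⁻⁵ = 1.33×10⁻⁷ F.
C = (1/C₁ + 1/C₂)⁻¹ = 7.27×10⁻⁸ F.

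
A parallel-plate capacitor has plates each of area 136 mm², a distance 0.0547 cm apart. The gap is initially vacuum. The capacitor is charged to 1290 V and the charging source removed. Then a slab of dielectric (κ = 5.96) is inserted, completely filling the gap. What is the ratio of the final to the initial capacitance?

C = κε₀A/d scales with κ, so C₂/C₁ = κ = 5.96.

5.96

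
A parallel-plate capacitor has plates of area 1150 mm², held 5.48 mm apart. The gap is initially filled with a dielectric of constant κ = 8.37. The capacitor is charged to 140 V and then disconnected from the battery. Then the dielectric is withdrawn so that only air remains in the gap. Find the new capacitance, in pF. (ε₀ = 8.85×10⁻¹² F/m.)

C ≈ 1.86 pF

A = 1150 mm² = 1.15×10⁻³ m².
Initially C₁ = κε₀A/d = 8.37 × 8.85×10⁻¹² × 1.15×10⁻³ / 5.48×10⁻³ = 1.55×10⁻¹¹ F.
C = κε₀A/d scales with κ, so C₂/C₁ = 1/κ = 1/8.37 = 0.119.
C₂ = 0.119 × 1.55×10⁻¹¹ = 1.86×10⁻¹² F.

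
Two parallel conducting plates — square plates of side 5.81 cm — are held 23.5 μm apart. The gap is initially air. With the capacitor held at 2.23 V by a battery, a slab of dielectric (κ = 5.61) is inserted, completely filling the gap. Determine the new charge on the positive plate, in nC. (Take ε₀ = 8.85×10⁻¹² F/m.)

15.9 nC

A = (5.81 cm)² = 3.38×10⁻³ m².
Initially C₁ = ε₀A/d = 8.85×10⁻¹² × 3.38×10⁻³ / 2.35×10⁻⁵ = 1.27×10⁻⁹ F.
Q₁ = 2.83×10⁻⁹ C.
Battery connected ⇒ V is held fixed. C₂ = 5.61 C₁ and Q = CV, so Q₂/Q₁ = C₂/C₁ = 5.61.
Q₂ = 5.61 × 2.83×10⁻⁹ = 1.59×10⁻⁸ C.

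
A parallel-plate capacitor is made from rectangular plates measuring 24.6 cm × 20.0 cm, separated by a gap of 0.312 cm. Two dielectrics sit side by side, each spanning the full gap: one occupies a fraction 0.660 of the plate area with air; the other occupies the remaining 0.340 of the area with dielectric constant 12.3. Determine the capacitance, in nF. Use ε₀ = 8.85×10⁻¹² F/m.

A = 24.6 × 20.0 cm² = 4.92×10⁻² m².
Side-by-side slabs ⇒ two capacitors in parallel, each spanning the full gap.
C₁ = κ₁ε₀A₁/d = 1.00 × 8.85×10⁻¹² × 3.25×10⁻² / 3.12×10⁻³ = 9.21×10⁻¹¹ F.
C₂ = κ₂ε₀A₂/d = 12.3 × 8.85×10⁻¹² × 1.67×10⁻² / 3.12×10⁻³ = 5.84×10⁻¹⁰ F.
C = C₁ + C₂ = 6.76×10⁻¹⁰ F.

0.676 nF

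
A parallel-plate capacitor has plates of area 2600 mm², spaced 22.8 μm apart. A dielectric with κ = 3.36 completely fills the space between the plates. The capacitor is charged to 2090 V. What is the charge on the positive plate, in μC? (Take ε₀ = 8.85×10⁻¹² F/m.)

Q ≈ 7.09 μC

A = 2600 mm² = 2.60×10⁻³ m².
C = κε₀A/d = 3.36 × 8.85×10⁻¹² × 2.60×10⁻³ / 2.28×10⁻⁵ = 3.39×10⁻⁹ F.
Q = CV = 3.39×10⁻⁹ × 2090 = 7.09×10⁻⁶ C.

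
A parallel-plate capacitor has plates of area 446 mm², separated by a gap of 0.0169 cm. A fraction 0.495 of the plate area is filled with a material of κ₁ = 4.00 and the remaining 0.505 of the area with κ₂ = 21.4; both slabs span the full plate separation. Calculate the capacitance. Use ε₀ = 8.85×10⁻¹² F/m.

A = 446 mm² = 4.46×10⁻⁴ m².
Side-by-side slabs ⇒ two capacitors in parallel, each spanning the full gap.
C₁ = κ₁ε₀A₁/d = 4.00 × 8.85×10⁻¹² × 2.21×10⁻⁴ / 1.69×10⁻⁴ = 4.62×10⁻¹¹ F.
C₂ = κ₂ε₀A₂/d = 21.4 × 8.85×10⁻¹² × 2.25×10⁻⁴ / 1.69×10⁻⁴ = 2.52×10⁻¹⁰ F.
C = C₁ + C₂ = 2.99×10⁻¹⁰ F.

C ≈ 299 pF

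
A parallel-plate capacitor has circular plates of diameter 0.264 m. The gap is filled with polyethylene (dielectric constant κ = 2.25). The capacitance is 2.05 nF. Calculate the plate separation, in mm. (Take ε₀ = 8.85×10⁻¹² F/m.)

0.532 mm

A = π(0.264/2 m)² = 5.47×10⁻² m².
d = κε₀A/C = 2.25 × 8.85×10⁻¹² × 5.47×10⁻² / 2.05×10⁻⁹ = 5.32×10⁻⁴ m.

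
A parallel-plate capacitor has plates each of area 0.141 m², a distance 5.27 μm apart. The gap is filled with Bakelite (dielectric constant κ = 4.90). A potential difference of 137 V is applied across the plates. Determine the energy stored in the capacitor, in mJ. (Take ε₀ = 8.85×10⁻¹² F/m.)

U ≈ 10.9 mJ

C = κε₀A/d = 4.90 × 8.85×10⁻¹² × 0.141 / 5.27×10⁻⁶ = 1.16×10⁻⁶ F.
U = ½CV² = ½ × 1.16×10⁻⁶ × (137)² = 1.09×10⁻² J.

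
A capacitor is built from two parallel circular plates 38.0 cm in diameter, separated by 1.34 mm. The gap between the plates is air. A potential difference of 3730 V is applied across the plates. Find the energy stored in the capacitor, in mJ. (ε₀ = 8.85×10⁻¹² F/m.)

5.21 mJ

A = π(38.0/2 cm)² = 0.113 m².
C = ε₀A/d = 8.85×10⁻¹² × 0.113 / 1.34×10⁻³ = 7.49×10⁻¹⁰ F.
U = ½CV² = ½ × 7.49×10⁻¹⁰ × (3730)² = 5.21×10⁻³ J.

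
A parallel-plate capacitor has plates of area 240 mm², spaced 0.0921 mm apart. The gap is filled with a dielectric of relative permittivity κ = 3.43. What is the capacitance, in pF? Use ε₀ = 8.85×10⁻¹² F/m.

79.1 pF

A = 240 mm² = 2.40×10⁻⁴ m².
C = κε₀A/d = 3.43 × 8.85×10⁻¹² × 2.40×10⁻⁴ / 9.21×10⁻⁵ = 7.91×10⁻¹¹ F.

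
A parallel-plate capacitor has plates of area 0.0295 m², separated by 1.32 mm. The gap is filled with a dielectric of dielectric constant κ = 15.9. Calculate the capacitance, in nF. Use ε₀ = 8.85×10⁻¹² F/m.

C = κε₀A/d = 15.9 × 8.85×10⁻¹² × 2.95×10⁻² / 1.32×10⁻³ = 3.14×10⁻⁹ F.

C ≈ 3.14 nF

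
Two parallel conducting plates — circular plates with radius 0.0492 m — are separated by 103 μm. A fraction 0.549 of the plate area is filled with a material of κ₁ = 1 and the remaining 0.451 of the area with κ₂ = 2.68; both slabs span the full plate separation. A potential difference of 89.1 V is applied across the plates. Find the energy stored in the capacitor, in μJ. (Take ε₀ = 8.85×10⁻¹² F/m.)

U ≈ 4.56 μJ

A = π(0.0492 m)² = 7.60×10⁻³ m².
Side-by-side slabs ⇒ two capacitors in parallel, each spanning the full gap.
C₁ = κ₁ε₀A₁/d = 1.00 × 8.85×10⁻¹² × 4.17×10⁻³ / 1.03×10⁻⁴ = 3.59×10⁻¹⁰ F.
C₂ = κ₂ε₀A₂/d = 2.68 × 8.85×10⁻¹² × 3.43×10⁻³ / 1.03×10⁻⁴ = 7.90×10⁻¹⁰ F.
C = C₁ + C₂ = 1.15×10⁻⁹ F.
U = ½CV² = ½ × 1.15×10⁻⁹ × (89.1)² = 4.56×10⁻⁶ J.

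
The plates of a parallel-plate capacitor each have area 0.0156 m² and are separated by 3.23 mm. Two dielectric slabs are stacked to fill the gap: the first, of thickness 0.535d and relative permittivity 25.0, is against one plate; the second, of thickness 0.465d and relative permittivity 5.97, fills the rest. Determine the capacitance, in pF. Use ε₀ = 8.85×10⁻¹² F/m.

430 pF

Stacked slabs ⇒ two capacitors in series, each with the full plate area.
C₁ = κ₁ε₀A/d₁ = 25.0 × 8.85×10⁻¹² × 1.56×10⁻² / 1.73×10⁻³ = 2.00×10⁻⁹ F.
C₂ = κ₂ε₀A/d₂ = 5.97 × 8.85×10⁻¹² × 1.56×10⁻² / 1.50×10⁻³ = 5.49×10⁻¹⁰ F.
C = (1/C₁ + 1/C₂)⁻¹ = 4.30×10⁻¹⁰ F.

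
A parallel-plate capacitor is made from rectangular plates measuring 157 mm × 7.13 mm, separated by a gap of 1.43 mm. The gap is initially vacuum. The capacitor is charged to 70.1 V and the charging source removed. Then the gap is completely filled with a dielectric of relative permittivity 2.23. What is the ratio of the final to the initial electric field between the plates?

Isolated ⇒ Q is held fixed.
V₂ = Q/C₂ = V₁/2.23; E = V/d, so E₂/E₁ = (V₂/V₁)(d₁/d₂) = 0.448.

E₂/E₁ ≈ 0.448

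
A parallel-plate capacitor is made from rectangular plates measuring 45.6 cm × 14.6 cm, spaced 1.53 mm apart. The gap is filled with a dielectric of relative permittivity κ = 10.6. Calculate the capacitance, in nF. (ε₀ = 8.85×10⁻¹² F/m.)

C ≈ 4.08 nF

A = 45.6 × 14.6 cm² = 6.66×10⁻² m².
C = κε₀A/d = 10.6 × 8.85×10⁻¹² × 6.66×10⁻² / 1.53×10⁻³ = 4.08×10⁻⁹ F.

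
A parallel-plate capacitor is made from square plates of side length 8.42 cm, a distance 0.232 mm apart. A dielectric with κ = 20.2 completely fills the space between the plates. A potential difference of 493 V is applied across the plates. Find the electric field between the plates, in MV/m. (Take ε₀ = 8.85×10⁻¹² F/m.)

E ≈ 2.12 MV/m

E = V/d = 493 / 2.32×10⁻⁴ = 2.12×10⁶ V/m.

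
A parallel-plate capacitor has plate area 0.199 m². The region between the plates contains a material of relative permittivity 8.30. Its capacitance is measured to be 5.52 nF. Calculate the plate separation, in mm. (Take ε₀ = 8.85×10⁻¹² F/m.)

2.65 mm

d = κε₀A/C = 8.30 × 8.85×10⁻¹² × 0.199 / 5.52×10⁻⁹ = 2.65×10⁻³ m.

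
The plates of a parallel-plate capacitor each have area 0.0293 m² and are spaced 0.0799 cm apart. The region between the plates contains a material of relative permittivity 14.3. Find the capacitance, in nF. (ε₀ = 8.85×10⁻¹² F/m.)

C = κε₀A/d = 14.3 × 8.85×10⁻¹² × 2.93×10⁻² / 7.99×10⁻⁴ = 4.64×10⁻⁹ F.

C ≈ 4.64 nF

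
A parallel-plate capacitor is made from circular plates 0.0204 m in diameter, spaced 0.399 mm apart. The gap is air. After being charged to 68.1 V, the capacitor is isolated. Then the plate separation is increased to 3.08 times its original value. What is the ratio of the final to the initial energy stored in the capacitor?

Isolated ⇒ Q is held fixed.
C₂ = 0.325 C₁ and U = Q²/(2C), so U₂/U₁ = C₁/C₂ = 3.08.

3.08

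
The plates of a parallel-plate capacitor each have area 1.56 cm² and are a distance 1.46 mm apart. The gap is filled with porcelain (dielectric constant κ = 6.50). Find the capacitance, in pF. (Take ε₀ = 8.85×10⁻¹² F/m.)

C ≈ 6.15 pF

A = 1.56 cm² = 1.56×10⁻⁴ m².
C = κε₀A/d = 6.50 × 8.85×10⁻¹² × 1.56×10⁻⁴ / 1.46×10⁻³ = 6.15×10⁻¹² F.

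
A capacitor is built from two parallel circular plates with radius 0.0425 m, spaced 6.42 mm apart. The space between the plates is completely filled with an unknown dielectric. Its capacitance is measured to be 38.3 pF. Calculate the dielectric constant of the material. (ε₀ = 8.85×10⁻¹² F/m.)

A = π(0.0425 m)² = 5.67×10⁻³ m².
κ = Cd/(ε₀A) = 3.83×10⁻¹¹ × 6.42×10⁻³ / (8.85×10⁻¹² × 5.67×10⁻³) = 4.90.

4.90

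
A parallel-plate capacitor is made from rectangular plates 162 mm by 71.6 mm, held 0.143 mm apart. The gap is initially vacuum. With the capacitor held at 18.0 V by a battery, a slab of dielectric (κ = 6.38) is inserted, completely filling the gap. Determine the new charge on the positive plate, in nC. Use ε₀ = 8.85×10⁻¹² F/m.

A = 162 × 71.6 mm² = 1.16×10⁻² m².
Initially C₁ = ε₀A/d = 8.85×10⁻¹² × 1.16×10⁻² / 1.43×10⁻⁴ = 7.18×10⁻¹⁰ F.
Q₁ = 1.29×10⁻⁸ C.
Battery connected ⇒ V is held fixed. C₂ = 6.38 C₁ and Q = CV, so Q₂/Q₁ = C₂/C₁ = 6.38.
Q₂ = 6.38 × 1.29×10⁻⁸ = 8.24×10⁻⁸ C.

Q ≈ 82.4 nC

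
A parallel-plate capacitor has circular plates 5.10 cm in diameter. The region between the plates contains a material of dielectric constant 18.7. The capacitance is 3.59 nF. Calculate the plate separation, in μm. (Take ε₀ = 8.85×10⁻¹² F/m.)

A = π(5.10/2 cm)² = 2.04×10⁻³ m².
d = κε₀A/C = 18.7 × 8.85×10⁻¹² × 2.04×10⁻³ / 3.59×10⁻⁹ = 9.42×10⁻⁵ m.

d ≈ 94.2 μm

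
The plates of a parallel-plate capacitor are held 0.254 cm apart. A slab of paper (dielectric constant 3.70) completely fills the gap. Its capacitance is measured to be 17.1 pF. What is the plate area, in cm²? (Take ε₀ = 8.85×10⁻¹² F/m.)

13.3 cm²

A = Cd/(κε₀) = 1.71×10⁻¹¹ × 2.54×10⁻³ / (3.70 × 8.85×10⁻¹²) = 1.33×10⁻³ m².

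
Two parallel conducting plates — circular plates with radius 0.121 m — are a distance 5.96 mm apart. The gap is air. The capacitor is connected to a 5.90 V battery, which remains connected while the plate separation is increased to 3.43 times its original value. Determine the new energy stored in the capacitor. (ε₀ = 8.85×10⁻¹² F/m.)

347 pJ

A = π(0.121 m)² = 4.60×10⁻² m².
Initially C₁ = ε₀A/d = 8.85×10⁻¹² × 4.60×10⁻² / 5.96×10⁻³ = 6.83×10⁻¹¹ F.
U₁ = 1.19×10⁻⁹ J.
Battery connected ⇒ V is held fixed. C₂ = 0.292 C₁ and U = ½CV², so U₂/U₁ = C₂/C₁ = 0.292.
U₂ = 0.292 × 1.19×10⁻⁹ = 3.47×10⁻¹⁰ J.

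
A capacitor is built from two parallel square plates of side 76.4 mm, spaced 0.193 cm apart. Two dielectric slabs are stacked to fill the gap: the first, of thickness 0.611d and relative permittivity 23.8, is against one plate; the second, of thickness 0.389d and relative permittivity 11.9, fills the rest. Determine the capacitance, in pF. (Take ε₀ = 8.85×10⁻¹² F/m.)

C ≈ 459 pF

A = (76.4 mm)² = 5.84×10⁻³ m².
Stacked slabs ⇒ two capacitors in series, each with the full plate area.
C₁ = κ₁ε₀A/d₁ = 23.8 × 8.85×10⁻¹² × 5.84×10⁻³ / 1.18×10⁻³ = 1.04×10⁻⁹ F.
C₂ = κ₂ε₀A/d₂ = 11.9 × 8.85×10⁻¹² × 5.84×10⁻³ / 7.51×10⁻⁴ = 8.19×10⁻¹⁰ F.
C = (1/C₁ + 1/C₂)⁻¹ = 4.59×10⁻¹⁰ F.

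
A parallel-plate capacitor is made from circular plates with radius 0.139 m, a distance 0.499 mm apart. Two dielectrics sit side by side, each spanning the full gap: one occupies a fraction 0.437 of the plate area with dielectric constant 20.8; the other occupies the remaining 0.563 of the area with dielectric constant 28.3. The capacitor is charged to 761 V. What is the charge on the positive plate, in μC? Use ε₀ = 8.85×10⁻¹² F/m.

Q ≈ 20.5 μC

A = π(0.139 m)² = 6.07×10⁻² m².
Side-by-side slabs ⇒ two capacitors in parallel, each spanning the full gap.
C₁ = κ₁ε₀A₁/d = 20.8 × 8.85×10⁻¹² × 2.65×10⁻² / 4.99×10⁻⁴ = 9.79×10⁻⁹ F.
C₂ = κ₂ε₀A₂/d = 28.3 × 8.85×10⁻¹² × 3.42×10⁻² / 4.99×10⁻⁴ = 1.72×10⁻⁸ F.
C = C₁ + C₂ = 2.69×10⁻⁸ F.
Q = CV = 2.69×10⁻⁸ × 761 = 2.05×10⁻⁵ C.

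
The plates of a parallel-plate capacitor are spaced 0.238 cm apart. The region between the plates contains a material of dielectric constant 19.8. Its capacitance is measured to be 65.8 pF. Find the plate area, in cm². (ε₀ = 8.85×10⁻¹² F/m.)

A = Cd/(κε₀) = 6.58×10⁻¹¹ × 2.38×10⁻³ / (19.8 × 8.85×10⁻¹²) = 8.94×10⁻⁴ m².

A ≈ 8.94 cm²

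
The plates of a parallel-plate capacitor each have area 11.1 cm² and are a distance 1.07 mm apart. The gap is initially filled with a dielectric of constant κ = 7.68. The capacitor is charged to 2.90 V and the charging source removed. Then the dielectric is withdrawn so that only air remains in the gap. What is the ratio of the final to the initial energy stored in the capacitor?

Isolated ⇒ Q is held fixed.
C₂ = 0.130 C₁ and U = Q²/(2C), so U₂/U₁ = C₁/C₂ = 7.68.

U₂/U₁ ≈ 7.68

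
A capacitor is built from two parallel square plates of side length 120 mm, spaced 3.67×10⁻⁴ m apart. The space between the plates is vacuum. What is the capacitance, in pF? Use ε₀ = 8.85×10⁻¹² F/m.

A = (120 mm)² = 1.44×10⁻² m².
C = ε₀A/d = 8.85×10⁻¹² × 1.44×10⁻² / 3.67×10⁻⁴ = 3.47×10⁻¹⁰ F.

C ≈ 347 pF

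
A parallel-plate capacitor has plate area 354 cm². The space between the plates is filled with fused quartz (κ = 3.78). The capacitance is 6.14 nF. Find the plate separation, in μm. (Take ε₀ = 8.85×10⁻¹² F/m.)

d ≈ 193 μm

A = 354 cm² = 3.54×10⁻² m².
d = κε₀A/C = 3.78 × 8.85×10⁻¹² × 3.54×10⁻² / 6.14×10⁻⁹ = 1.93×10⁻⁴ m.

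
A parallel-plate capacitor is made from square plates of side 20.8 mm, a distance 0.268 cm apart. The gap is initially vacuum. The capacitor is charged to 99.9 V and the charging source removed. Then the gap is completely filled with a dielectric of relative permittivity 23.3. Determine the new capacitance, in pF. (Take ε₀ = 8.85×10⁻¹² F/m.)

A = (20.8 mm)² = 4.33×10⁻⁴ m².
Initially C₁ = ε₀A/d = 8.85×10⁻¹² × 4.33×10⁻⁴ / 2.68×10⁻³ = 1.43×10⁻¹² F.
C = κε₀A/d scales with κ, so C₂/C₁ = κ = 23.3.
C₂ = 23.3 × 1.43×10⁻¹² = 3.33×10⁻¹¹ F.

C ≈ 33.3 pF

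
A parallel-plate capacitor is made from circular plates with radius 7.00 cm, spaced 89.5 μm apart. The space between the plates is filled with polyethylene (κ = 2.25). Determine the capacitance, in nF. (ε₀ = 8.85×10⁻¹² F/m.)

A = π(7.00 cm)² = 1.54×10⁻² m².
C = κε₀A/d = 2.25 × 8.85×10⁻¹² × 1.54×10⁻² / 8.95×10⁻⁵ = 3.42×10⁻⁹ F.

C ≈ 3.42 nF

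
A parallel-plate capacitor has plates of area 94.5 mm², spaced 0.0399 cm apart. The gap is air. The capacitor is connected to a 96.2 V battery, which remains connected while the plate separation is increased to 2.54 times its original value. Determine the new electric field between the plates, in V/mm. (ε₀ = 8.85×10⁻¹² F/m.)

A = 94.5 mm² = 9.45×10⁻⁵ m².
Initially C₁ = ε₀A/d = 8.85×10⁻¹² × 9.45×10⁻⁵ / 3.99×10⁻⁴ = 2.10×10⁻¹² F.
E₁ = 2.41×10⁵ V/m.
Battery connected ⇒ V is held fixed. E = V/d, so E₂/E₁ = d₁/d₂ = 0.394.
E₂ = 0.394 × 2.41×10⁵ = 9.49×10⁴ V/m.

94.9 V/mm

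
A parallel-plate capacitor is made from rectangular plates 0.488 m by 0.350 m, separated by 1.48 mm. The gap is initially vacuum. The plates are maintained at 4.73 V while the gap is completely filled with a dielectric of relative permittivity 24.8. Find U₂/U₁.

24.8

Battery connected ⇒ V is held fixed.
C₂ = 24.8 C₁ and U = ½CV², so U₂/U₁ = C₂/C₁ = 24.8.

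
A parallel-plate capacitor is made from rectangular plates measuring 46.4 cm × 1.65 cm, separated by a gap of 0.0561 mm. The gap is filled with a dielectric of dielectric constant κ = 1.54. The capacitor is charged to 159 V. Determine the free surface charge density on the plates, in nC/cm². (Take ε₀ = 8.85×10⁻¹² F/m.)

A = 46.4 × 1.65 cm² = 7.66×10⁻³ m².
C = κε₀A/d = 1.54 × 8.85×10⁻¹² × 7.66×10⁻³ / 5.61×10⁻⁵ = 1.86×10⁻⁹ F.
σ = Q/A = CV/A = 1.86×10⁻⁹ × 159 / 7.66×10⁻³ = 3.86×10⁻⁵ C/m².

3.86 nC/cm²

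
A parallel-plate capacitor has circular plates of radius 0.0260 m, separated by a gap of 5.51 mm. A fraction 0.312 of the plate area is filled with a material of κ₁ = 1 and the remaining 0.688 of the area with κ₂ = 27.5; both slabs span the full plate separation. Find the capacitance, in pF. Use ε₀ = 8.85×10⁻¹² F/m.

A = π(0.0260 m)² = 2.12×10⁻³ m².
Side-by-side slabs ⇒ two capacitors in parallel, each spanning the full gap.
C₁ = κ₁ε₀A₁/d = 1.00 × 8.85×10⁻¹² × 6.63×10⁻⁴ / 5.51×10⁻³ = 1.06×10⁻¹² F.
C₂ = κ₂ε₀A₂/d = 27.5 × 8.85×10⁻¹² × 1.46×10⁻³ / 5.51×10⁻³ = 6.45×10⁻¹¹ F.
C = C₁ + C₂ = 6.56×10⁻¹¹ F.

65.6 pF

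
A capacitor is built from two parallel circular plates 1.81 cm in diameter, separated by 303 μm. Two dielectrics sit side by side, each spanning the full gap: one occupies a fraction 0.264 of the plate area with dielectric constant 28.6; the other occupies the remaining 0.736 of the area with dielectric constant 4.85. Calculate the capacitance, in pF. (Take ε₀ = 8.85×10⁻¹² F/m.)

83.6 pF

A = π(1.81/2 cm)² = 2.57×10⁻⁴ m².
Side-by-side slabs ⇒ two capacitors in parallel, each spanning the full gap.
C₁ = κ₁ε₀A₁/d = 28.6 × 8.85×10⁻¹² × 6.79×10⁻⁵ / 3.03×10⁻⁴ = 5.67×10⁻¹¹ F.
C₂ = κ₂ε₀A₂/d = 4.85 × 8.85×10⁻¹² × 1.89×10⁻⁴ / 3.03×10⁻⁴ = 2.68×10⁻¹¹ F.
C = C₁ + C₂ = 8.36×10⁻¹¹ F.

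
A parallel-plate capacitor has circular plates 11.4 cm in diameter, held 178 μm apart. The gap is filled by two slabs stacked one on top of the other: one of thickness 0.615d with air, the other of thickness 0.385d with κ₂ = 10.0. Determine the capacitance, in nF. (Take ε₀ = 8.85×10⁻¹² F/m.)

0.777 nF

A = π(11.4/2 cm)² = 1.02×10⁻² m².
Stacked slabs ⇒ two capacitors in series, each with the full plate area.
C₁ = κ₁ε₀A/d₁ = 1.00 × 8.85×10⁻¹² × 1.02×10⁻² / 1.09×10⁻⁴ = 8.25×10⁻¹⁰ F.
C₂ = κ₂ε₀A/d₂ = 10.0 × 8.85×10⁻¹² × 1.02×10⁻² / 6.85×10⁻⁵ = 1.32×10⁻⁸ F.
C = (1/C₁ + 1/C₂)⁻¹ = 7.77×10⁻¹⁰ F.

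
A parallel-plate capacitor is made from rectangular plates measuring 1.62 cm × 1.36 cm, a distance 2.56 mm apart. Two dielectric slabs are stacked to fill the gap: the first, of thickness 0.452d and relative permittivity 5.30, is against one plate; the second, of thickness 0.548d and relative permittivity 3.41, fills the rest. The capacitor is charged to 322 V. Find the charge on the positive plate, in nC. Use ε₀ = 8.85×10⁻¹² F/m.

A = 1.62 × 1.36 cm² = 2.20×10⁻⁴ m².
Stacked slabs ⇒ two capacitors in series, each with the full plate area.
C₁ = κ₁ε₀A/d₁ = 5.30 × 8.85×10⁻¹² × 2.20×10⁻⁴ / 1.16×10⁻³ = 8.93×10⁻¹² F.
C₂ = κ₂ε₀A/d₂ = 3.41 × 8.85×10⁻¹² × 2.20×10⁻⁴ / 1.40×10⁻³ = 4.74×10⁻¹² F.
C = (1/C₁ + 1/C₂)⁻¹ = 3.10×10⁻¹² F.
Q = CV = 3.10×10⁻¹² × 322 = 9.97×10⁻¹⁰ C.

Q ≈ 0.997 nC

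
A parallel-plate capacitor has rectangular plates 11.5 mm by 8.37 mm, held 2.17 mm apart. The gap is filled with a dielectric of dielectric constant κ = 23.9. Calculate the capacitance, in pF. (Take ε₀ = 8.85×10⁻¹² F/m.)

A = 11.5 × 8.37 mm² = 9.63×10⁻⁵ m².
C = κε₀A/d = 23.9 × 8.85×10⁻¹² × 9.63×10⁻⁵ / 2.17×10⁻³ = 9.38×10⁻¹² F.

C ≈ 9.38 pF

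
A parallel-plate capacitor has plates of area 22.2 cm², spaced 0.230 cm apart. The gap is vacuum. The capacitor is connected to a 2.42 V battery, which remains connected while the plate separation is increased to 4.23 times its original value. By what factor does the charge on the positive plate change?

Q₂/Q₁ ≈ 0.236

Battery connected ⇒ V is held fixed.
C₂ = 0.236 C₁ and Q = CV, so Q₂/Q₁ = C₂/C₁ = 0.236.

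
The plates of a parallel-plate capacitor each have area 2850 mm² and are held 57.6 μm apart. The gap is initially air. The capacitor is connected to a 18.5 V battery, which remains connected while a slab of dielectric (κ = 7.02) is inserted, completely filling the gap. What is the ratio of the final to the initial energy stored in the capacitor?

Battery connected ⇒ V is held fixed.
C₂ = 7.02 C₁ and U = ½CV², so U₂/U₁ = C₂/C₁ = 7.02.

7.02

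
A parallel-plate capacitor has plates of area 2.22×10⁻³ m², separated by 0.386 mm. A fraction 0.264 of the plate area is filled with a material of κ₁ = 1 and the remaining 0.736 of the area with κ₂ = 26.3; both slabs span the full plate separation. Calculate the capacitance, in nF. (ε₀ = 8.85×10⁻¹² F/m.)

0.999 nF

Side-by-side slabs ⇒ two capacitors in parallel, each spanning the full gap.
C₁ = κ₁ε₀A₁/d = 1.00 × 8.85×10⁻¹² × 5.86×10⁻⁴ / 3.86×10⁻⁴ = 1.34×10⁻¹¹ F.
C₂ = κ₂ε₀A₂/d = 26.3 × 8.85×10⁻¹² × 1.63×10⁻³ / 3.86×10⁻⁴ = 9.85×10⁻¹⁰ F.
C = C₁ + C₂ = 9.99×10⁻¹⁰ F.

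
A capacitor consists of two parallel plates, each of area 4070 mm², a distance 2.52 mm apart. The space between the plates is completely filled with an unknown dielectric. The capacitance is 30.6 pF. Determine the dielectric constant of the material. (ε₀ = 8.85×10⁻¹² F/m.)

A = 4070 mm² = 4.07×10⁻³ m².
κ = Cd/(ε₀A) = 3.06×10⁻¹¹ × 2.52×10⁻³ / (8.85×10⁻¹² × 4.07×10⁻³) = 2.14.

κ ≈ 2.14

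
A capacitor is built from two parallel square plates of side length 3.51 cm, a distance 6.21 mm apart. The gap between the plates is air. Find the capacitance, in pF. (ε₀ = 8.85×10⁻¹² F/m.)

A = (3.51 cm)² = 1.23×10⁻³ m².
C = ε₀A/d = 8.85×10⁻¹² × 1.23×10⁻³ / 6.21×10⁻³ = 1.76×10⁻¹² F.

C ≈ 1.76 pF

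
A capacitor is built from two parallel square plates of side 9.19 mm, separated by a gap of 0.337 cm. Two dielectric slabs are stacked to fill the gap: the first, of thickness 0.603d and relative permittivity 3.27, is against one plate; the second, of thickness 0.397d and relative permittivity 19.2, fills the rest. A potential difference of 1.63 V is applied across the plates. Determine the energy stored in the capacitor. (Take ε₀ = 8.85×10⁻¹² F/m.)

1.44 pJ

A = (9.19 mm)² = 8.45×10⁻⁵ m².
Stacked slabs ⇒ two capacitors in series, each with the full plate area.
C₁ = κ₁ε₀A/d₁ = 3.27 × 8.85×10⁻¹² × 8.45×10⁻⁵ / 2.03×10⁻³ = 1.20×10⁻¹² F.
C₂ = κ₂ε₀A/d₂ = 19.2 × 8.85×10⁻¹² × 8.45×10⁻⁵ / 1.34×10⁻³ = 1.07×10⁻¹¹ F.
C = (1/C₁ + 1/C₂)⁻¹ = 1.08×10⁻¹² F.
U = ½CV² = ½ × 1.08×10⁻¹² × (1.63)² = 1.44×10⁻¹² J.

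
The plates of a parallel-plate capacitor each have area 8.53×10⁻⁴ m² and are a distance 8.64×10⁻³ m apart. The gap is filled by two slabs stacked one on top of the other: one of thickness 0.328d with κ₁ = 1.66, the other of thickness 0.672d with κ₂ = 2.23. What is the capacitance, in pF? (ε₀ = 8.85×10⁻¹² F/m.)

1.75 pF

Stacked slabs ⇒ two capacitors in series, each with the full plate area.
C₁ = κ₁ε₀A/d₁ = 1.66 × 8.85×10⁻¹² × 8.53×10⁻⁴ / 2.83×10⁻³ = 4.42×10⁻¹² F.
C₂ = κ₂ε₀A/d₂ = 2.23 × 8.85×10⁻¹² × 8.53×10⁻⁴ / 5.81×10⁻³ = 2.90×10⁻¹² F.
C = (1/C₁ + 1/C₂)⁻¹ = 1.75×10⁻¹² F.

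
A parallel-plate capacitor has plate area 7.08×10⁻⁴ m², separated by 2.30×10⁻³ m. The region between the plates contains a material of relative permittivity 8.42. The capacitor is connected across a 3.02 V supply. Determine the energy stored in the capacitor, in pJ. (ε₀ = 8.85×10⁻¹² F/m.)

C = κε₀A/d = 8.42 × 8.85×10⁻¹² × 7.08×10⁻⁴ / 2.30×10⁻³ = 2.29×10⁻¹¹ F.
U = ½CV² = ½ × 2.29×10⁻¹¹ × (3.02)² = 1.05×10⁻¹⁰ J.

105 pJ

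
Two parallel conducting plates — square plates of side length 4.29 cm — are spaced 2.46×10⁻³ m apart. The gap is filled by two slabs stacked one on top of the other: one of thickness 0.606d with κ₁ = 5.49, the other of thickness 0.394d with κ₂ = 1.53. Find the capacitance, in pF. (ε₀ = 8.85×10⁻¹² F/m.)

18.0 pF

A = (4.29 cm)² = 1.84×10⁻³ m².
Stacked slabs ⇒ two capacitors in series, each with the full plate area.
C₁ = κ₁ε₀A/d₁ = 5.49 × 8.85×10⁻¹² × 1.84×10⁻³ / 1.49×10⁻³ = 6.00×10⁻¹¹ F.
C₂ = κ₂ε₀A/d₂ = 1.53 × 8.85×10⁻¹² × 1.84×10⁻³ / 9.69×10⁻⁴ = 2.57×10⁻¹¹ F.
C = (1/C₁ + 1/C₂)⁻¹ = 1.80×10⁻¹¹ F.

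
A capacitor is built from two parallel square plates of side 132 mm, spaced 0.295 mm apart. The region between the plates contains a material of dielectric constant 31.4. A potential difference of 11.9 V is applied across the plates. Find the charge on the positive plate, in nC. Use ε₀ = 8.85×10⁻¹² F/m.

A = (132 mm)² = 1.74×10⁻² m².
C = κε₀A/d = 31.4 × 8.85×10⁻¹² × 1.74×10⁻² / 2.95×10⁻⁴ = 1.64×10⁻⁸ F.
Q = CV = 1.64×10⁻⁸ × 11.9 = 1.95×10⁻⁷ C.

Q ≈ 195 nC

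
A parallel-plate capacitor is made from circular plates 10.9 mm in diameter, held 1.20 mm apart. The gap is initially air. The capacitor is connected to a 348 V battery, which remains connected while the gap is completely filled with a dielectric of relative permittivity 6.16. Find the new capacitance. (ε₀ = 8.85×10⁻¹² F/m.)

C ≈ 4.24 pF

A = π(10.9/2 mm)² = 9.33×10⁻⁵ m².
Initially C₁ = ε₀A/d = 8.85×10⁻¹² × 9.33×10⁻⁵ / 1.20×10⁻³ = 6.88×10⁻¹³ F.
C = κε₀A/d scales with κ, so C₂/C₁ = κ = 6.16.
C₂ = 6.16 × 6.88×10⁻¹³ = 4.24×10⁻¹² F.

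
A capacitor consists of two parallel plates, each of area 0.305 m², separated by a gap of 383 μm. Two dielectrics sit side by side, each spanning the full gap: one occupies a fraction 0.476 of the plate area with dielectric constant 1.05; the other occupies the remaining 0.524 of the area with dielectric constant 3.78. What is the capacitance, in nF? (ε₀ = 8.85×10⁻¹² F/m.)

17.5 nF

Side-by-side slabs ⇒ two capacitors in parallel, each spanning the full gap.
C₁ = κ₁ε₀A₁/d = 1.05 × 8.85×10⁻¹² × 0.145 / 3.83×10⁻⁴ = 3.52×10⁻⁹ F.
C₂ = κ₂ε₀A₂/d = 3.78 × 8.85×10⁻¹² × 0.160 / 3.83×10⁻⁴ = 1.40×10⁻⁸ F.
C = C₁ + C₂ = 1.75×10⁻⁸ F.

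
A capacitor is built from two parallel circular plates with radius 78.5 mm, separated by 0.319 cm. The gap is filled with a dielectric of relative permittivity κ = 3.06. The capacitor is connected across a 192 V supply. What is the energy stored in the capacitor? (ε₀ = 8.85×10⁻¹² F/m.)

A = π(78.5 mm)² = 1.94×10⁻² m².
C = κε₀A/d = 3.06 × 8.85×10⁻¹² × 1.94×10⁻² / 3.19×10⁻³ = 1.64×10⁻¹⁰ F.
U = ½CV² = ½ × 1.64×10⁻¹⁰ × (192)² = 3.03×10⁻⁶ J.

3.03 μJ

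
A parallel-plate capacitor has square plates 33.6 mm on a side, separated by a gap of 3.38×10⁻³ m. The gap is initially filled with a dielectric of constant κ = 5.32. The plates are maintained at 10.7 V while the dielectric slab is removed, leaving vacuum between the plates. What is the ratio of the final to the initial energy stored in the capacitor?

U₂/U₁ ≈ 0.188

Battery connected ⇒ V is held fixed.
C₂ = 0.188 C₁ and U = ½CV², so U₂/U₁ = C₂/C₁ = 0.188.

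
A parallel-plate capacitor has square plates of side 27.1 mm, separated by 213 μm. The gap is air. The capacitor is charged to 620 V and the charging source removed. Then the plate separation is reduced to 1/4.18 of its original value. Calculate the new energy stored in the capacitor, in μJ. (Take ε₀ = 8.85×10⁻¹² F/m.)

U ≈ 1.40 μJ

A = (27.1 mm)² = 7.34×10⁻⁴ m².
Initially C₁ = ε₀A/d = 8.85×10⁻¹² × 7.34×10⁻⁴ / 2.13×10⁻⁴ = 3.05×10⁻¹¹ F.
U₁ = 5.86×10⁻⁶ J.
Isolated ⇒ Q is held fixed. C₂ = 4.18 C₁ and U = Q²/(2C), so U₂/U₁ = C₁/C₂ = 0.239.
U₂ = 0.239 × 5.86×10⁻⁶ = 1.40×10⁻⁶ J.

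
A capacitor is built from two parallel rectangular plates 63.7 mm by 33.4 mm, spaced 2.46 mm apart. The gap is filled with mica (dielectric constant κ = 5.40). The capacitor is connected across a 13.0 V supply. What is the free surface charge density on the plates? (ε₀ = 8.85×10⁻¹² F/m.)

A = 63.7 × 33.4 mm² = 2.13×10⁻³ m².
C = κε₀A/d = 5.40 × 8.85×10⁻¹² × 2.13×10⁻³ / 2.46×10⁻³ = 4.13×10⁻¹¹ F.
σ = Q/A = CV/A = 4.13×10⁻¹¹ × 13.0 / 2.13×10⁻³ = 2.53×10⁻⁷ C/m².

σ ≈ 253 nC/m²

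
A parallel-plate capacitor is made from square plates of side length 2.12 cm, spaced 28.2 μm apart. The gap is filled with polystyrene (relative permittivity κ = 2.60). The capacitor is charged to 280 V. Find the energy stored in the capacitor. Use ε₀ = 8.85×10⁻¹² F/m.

U ≈ 14.4 μJ

A = (2.12 cm)² = 4.49×10⁻⁴ m².
C = κε₀A/d = 2.60 × 8.85×10⁻¹² × 4.49×10⁻⁴ / 2.82×10⁻⁵ = 3.67×10⁻¹⁰ F.
U = ½CV² = ½ × 3.67×10⁻¹⁰ × (280)² = 1.44×10⁻⁵ J.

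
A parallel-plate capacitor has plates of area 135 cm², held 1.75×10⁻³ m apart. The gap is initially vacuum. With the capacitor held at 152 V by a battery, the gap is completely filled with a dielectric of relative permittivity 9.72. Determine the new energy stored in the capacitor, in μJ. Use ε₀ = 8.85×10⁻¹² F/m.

A = 135 cm² = 1.35×10⁻² m².
Initially C₁ = ε₀A/d = 8.85×10⁻¹² × 1.35×10⁻² / 1.75×10⁻³ = 6.83×10⁻¹¹ F.
U₁ = 7.89×10⁻⁷ J.
Battery connected ⇒ V is held fixed. C₂ = 9.72 C₁ and U = ½CV², so U₂/U₁ = C₂/C₁ = 9.72.
U₂ = 9.72 × 7.89×10⁻⁷ = 7.67×10⁻⁶ J.

U ≈ 7.67 μJ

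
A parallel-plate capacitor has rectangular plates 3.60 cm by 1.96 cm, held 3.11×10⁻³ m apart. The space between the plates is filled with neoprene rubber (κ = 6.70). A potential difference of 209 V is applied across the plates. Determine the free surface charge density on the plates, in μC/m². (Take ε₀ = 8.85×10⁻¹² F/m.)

σ ≈ 3.98 μC/m²

A = 3.60 × 1.96 cm² = 7.06×10⁻⁴ m².
C = κε₀A/d = 6.70 × 8.85×10⁻¹² × 7.06×10⁻⁴ / 3.11×10⁻³ = 1.35×10⁻¹¹ F.
σ = Q/A = CV/A = 1.35×10⁻¹¹ × 209 / 7.06×10⁻⁴ = 3.98×10⁻⁶ C/m².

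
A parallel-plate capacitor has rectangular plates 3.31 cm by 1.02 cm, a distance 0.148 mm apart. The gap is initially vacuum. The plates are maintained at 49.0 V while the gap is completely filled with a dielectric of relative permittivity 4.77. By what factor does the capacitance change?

C₂/C₁ ≈ 4.77

C = κε₀A/d scales with κ, so C₂/C₁ = κ = 4.77.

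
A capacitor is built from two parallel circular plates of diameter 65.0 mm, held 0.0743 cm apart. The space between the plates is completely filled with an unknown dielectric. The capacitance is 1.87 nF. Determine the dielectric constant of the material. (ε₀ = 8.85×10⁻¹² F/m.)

A = π(65.0/2 mm)² = 3.32×10⁻³ m².
κ = Cd/(ε₀A) = 1.87×10⁻⁹ × 7.43×10⁻⁴ / (8.85×10⁻¹² × 3.32×10⁻³) = 47.3.

47.3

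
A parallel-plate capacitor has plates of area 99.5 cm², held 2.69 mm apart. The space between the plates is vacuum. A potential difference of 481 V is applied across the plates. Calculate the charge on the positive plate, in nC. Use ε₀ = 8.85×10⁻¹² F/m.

A = 99.5 cm² = 9.95×10⁻³ m².
C = ε₀A/d = 8.85×10⁻¹² × 9.95×10⁻³ / 2.69×10⁻³ = 3.27×10⁻¹¹ F.
Q = CV = 3.27×10⁻¹¹ × 481 = 1.57×10⁻⁸ C.

Q ≈ 15.7 nC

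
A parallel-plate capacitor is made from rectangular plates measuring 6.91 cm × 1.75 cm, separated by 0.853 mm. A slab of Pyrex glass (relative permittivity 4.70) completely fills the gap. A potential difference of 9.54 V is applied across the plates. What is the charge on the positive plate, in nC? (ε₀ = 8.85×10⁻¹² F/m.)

A = 6.91 × 1.75 cm² = 1.21×10⁻³ m².
C = κε₀A/d = 4.70 × 8.85×10⁻¹² × 1.21×10⁻³ / 8.53×10⁻⁴ = 5.90×10⁻¹¹ F.
Q = CV = 5.90×10⁻¹¹ × 9.54 = 5.63×10⁻¹⁰ C.

Q ≈ 0.563 nC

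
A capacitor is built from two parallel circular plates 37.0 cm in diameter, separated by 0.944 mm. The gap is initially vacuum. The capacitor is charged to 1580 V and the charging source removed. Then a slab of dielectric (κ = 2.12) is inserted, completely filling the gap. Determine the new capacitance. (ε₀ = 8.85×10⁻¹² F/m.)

C ≈ 2.14 nF

A = π(37.0/2 cm)² = 0.108 m².
Initially C₁ = ε₀A/d = 8.85×10⁻¹² × 0.108 / 9.44×10⁻⁴ = 1.01×10⁻⁹ F.
C = κε₀A/d scales with κ, so C₂/C₁ = κ = 2.12.
C₂ = 2.12 × 1.01×10⁻⁹ = 2.14×10⁻⁹ F.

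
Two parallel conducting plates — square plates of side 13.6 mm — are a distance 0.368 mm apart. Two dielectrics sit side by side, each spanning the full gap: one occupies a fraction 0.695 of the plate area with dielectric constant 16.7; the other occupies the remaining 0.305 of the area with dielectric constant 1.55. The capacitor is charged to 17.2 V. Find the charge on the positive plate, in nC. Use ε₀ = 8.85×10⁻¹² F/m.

A = (13.6 mm)² = 1.85×10⁻⁴ m².
Side-by-side slabs ⇒ two capacitors in parallel, each spanning the full gap.
C₁ = κ₁ε₀A₁/d = 16.7 × 8.85×10⁻¹² × 1.29×10⁻⁴ / 3.68×10⁻⁴ = 5.16×10⁻¹¹ F.
C₂ = κ₂ε₀A₂/d = 1.55 × 8.85×10⁻¹² × 5.64×10⁻⁵ / 3.68×10⁻⁴ = 2.10×10⁻¹² F.
C = C₁ + C₂ = 5.37×10⁻¹¹ F.
Q = CV = 5.37×10⁻¹¹ × 17.2 = 9.24×10⁻¹⁰ C.

0.924 nC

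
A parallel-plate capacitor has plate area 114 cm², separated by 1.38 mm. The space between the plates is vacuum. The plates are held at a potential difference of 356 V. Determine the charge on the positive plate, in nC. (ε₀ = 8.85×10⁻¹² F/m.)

Q ≈ 26.0 nC

A = 114 cm² = 1.14×10⁻² m².
C = ε₀A/d = 8.85×10⁻¹² × 1.14×10⁻² / 1.38×10⁻³ = 7.31×10⁻¹¹ F.
Q = CV = 7.31×10⁻¹¹ × 356 = 2.60×10⁻⁸ C.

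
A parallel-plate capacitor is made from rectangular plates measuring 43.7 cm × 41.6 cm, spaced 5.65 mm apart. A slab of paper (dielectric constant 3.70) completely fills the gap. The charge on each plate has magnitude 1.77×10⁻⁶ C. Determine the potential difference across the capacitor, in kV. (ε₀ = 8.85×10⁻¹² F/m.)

A = 43.7 × 41.6 cm² = 0.182 m².
C = κε₀A/d = 3.70 × 8.85×10⁻¹² × 0.182 / 5.65×10⁻³ = 1.05×10⁻⁹ F.
V = Q/C = 1.77×10⁻⁶ / 1.05×10⁻⁹ = 1.68×10³ V.

1.68 kV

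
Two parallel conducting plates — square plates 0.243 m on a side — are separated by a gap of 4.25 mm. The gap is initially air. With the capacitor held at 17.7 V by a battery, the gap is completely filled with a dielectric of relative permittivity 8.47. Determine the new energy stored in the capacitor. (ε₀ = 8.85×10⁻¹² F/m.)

A = (0.243 m)² = 5.90×10⁻² m².
Initially C₁ = ε₀A/d = 8.85×10⁻¹² × 5.90×10⁻² / 4.25×10⁻³ = 1.23×10⁻¹⁰ F.
U₁ = 1.93×10⁻⁸ J.
Battery connected ⇒ V is held fixed. C₂ = 8.47 C₁ and U = ½CV², so U₂/U₁ = C₂/C₁ = 8.47.
U₂ = 8.47 × 1.93×10⁻⁸ = 1.63×10⁻⁷ J.

U ≈ 163 nJ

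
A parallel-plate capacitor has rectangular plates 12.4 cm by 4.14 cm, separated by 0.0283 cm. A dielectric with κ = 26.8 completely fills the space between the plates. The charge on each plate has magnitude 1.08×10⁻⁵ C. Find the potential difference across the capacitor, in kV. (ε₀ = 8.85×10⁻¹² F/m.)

A = 12.4 × 4.14 cm² = 5.13×10⁻³ m².
C = κε₀A/d = 26.8 × 8.85×10⁻¹² × 5.13×10⁻³ / 2.83×10⁻⁴ = 4.30×10⁻⁹ F.
V = Q/C = 1.08×10⁻⁵ / 4.30×10⁻⁹ = 2.51×10³ V.

2.51 kV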